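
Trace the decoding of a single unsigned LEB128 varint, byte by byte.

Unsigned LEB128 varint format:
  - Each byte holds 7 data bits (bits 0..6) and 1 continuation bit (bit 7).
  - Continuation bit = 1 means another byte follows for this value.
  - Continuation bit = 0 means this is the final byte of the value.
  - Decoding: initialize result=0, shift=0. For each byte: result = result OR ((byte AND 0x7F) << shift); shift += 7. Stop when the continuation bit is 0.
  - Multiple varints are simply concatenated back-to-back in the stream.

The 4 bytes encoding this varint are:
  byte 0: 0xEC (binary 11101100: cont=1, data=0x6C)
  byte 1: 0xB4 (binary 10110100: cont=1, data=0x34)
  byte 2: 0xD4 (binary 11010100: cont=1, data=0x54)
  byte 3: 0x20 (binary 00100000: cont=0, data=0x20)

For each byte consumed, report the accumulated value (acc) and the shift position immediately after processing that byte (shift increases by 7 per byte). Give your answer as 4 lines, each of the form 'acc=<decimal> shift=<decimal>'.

Answer: acc=108 shift=7
acc=6764 shift=14
acc=1383020 shift=21
acc=68491884 shift=28

Derivation:
byte 0=0xEC: payload=0x6C=108, contrib = 108<<0 = 108; acc -> 108, shift -> 7
byte 1=0xB4: payload=0x34=52, contrib = 52<<7 = 6656; acc -> 6764, shift -> 14
byte 2=0xD4: payload=0x54=84, contrib = 84<<14 = 1376256; acc -> 1383020, shift -> 21
byte 3=0x20: payload=0x20=32, contrib = 32<<21 = 67108864; acc -> 68491884, shift -> 28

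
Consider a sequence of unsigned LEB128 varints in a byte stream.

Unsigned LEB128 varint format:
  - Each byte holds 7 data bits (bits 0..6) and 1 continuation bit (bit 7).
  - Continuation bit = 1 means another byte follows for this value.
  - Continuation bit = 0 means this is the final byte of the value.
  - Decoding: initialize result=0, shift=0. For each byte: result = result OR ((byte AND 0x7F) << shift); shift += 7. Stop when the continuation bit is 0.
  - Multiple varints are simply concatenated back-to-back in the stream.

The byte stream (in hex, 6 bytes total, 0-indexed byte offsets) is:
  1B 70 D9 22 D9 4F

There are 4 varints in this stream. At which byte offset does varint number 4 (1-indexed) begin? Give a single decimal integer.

  byte[0]=0x1B cont=0 payload=0x1B=27: acc |= 27<<0 -> acc=27 shift=7 [end]
Varint 1: bytes[0:1] = 1B -> value 27 (1 byte(s))
  byte[1]=0x70 cont=0 payload=0x70=112: acc |= 112<<0 -> acc=112 shift=7 [end]
Varint 2: bytes[1:2] = 70 -> value 112 (1 byte(s))
  byte[2]=0xD9 cont=1 payload=0x59=89: acc |= 89<<0 -> acc=89 shift=7
  byte[3]=0x22 cont=0 payload=0x22=34: acc |= 34<<7 -> acc=4441 shift=14 [end]
Varint 3: bytes[2:4] = D9 22 -> value 4441 (2 byte(s))
  byte[4]=0xD9 cont=1 payload=0x59=89: acc |= 89<<0 -> acc=89 shift=7
  byte[5]=0x4F cont=0 payload=0x4F=79: acc |= 79<<7 -> acc=10201 shift=14 [end]
Varint 4: bytes[4:6] = D9 4F -> value 10201 (2 byte(s))

Answer: 4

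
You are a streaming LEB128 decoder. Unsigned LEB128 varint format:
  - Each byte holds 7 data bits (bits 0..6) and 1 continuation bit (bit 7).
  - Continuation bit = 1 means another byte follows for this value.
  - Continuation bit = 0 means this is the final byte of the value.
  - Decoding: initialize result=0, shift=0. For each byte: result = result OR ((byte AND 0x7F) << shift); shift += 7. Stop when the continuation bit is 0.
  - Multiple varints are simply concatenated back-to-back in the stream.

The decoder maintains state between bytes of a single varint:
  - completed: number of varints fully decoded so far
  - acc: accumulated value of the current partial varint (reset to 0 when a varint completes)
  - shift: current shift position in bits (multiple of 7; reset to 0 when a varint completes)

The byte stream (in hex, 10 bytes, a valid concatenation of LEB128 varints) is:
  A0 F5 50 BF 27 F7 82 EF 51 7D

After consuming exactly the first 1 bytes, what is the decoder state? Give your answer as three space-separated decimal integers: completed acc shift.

byte[0]=0xA0 cont=1 payload=0x20: acc |= 32<<0 -> completed=0 acc=32 shift=7

Answer: 0 32 7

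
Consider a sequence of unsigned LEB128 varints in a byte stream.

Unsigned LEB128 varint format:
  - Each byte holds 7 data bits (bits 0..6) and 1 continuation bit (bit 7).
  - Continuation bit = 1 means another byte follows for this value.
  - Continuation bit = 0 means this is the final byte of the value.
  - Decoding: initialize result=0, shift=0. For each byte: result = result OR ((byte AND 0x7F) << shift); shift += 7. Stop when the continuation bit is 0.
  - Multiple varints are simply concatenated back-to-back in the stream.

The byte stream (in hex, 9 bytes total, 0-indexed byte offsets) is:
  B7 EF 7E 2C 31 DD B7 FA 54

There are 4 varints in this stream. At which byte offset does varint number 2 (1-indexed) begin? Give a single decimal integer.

  byte[0]=0xB7 cont=1 payload=0x37=55: acc |= 55<<0 -> acc=55 shift=7
  byte[1]=0xEF cont=1 payload=0x6F=111: acc |= 111<<7 -> acc=14263 shift=14
  byte[2]=0x7E cont=0 payload=0x7E=126: acc |= 126<<14 -> acc=2078647 shift=21 [end]
Varint 1: bytes[0:3] = B7 EF 7E -> value 2078647 (3 byte(s))
  byte[3]=0x2C cont=0 payload=0x2C=44: acc |= 44<<0 -> acc=44 shift=7 [end]
Varint 2: bytes[3:4] = 2C -> value 44 (1 byte(s))
  byte[4]=0x31 cont=0 payload=0x31=49: acc |= 49<<0 -> acc=49 shift=7 [end]
Varint 3: bytes[4:5] = 31 -> value 49 (1 byte(s))
  byte[5]=0xDD cont=1 payload=0x5D=93: acc |= 93<<0 -> acc=93 shift=7
  byte[6]=0xB7 cont=1 payload=0x37=55: acc |= 55<<7 -> acc=7133 shift=14
  byte[7]=0xFA cont=1 payload=0x7A=122: acc |= 122<<14 -> acc=2005981 shift=21
  byte[8]=0x54 cont=0 payload=0x54=84: acc |= 84<<21 -> acc=178166749 shift=28 [end]
Varint 4: bytes[5:9] = DD B7 FA 54 -> value 178166749 (4 byte(s))

Answer: 3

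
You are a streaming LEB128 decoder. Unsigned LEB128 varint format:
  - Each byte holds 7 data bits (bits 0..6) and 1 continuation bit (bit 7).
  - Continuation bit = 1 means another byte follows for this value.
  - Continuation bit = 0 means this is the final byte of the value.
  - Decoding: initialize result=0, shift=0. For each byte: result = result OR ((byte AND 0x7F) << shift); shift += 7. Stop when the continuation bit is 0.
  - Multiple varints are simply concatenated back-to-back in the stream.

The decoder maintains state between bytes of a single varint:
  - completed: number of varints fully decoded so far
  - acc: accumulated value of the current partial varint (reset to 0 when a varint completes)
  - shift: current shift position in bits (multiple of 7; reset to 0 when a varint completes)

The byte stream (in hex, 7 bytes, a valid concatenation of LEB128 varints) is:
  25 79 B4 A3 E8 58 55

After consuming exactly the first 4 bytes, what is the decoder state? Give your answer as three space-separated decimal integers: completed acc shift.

byte[0]=0x25 cont=0 payload=0x25: varint #1 complete (value=37); reset -> completed=1 acc=0 shift=0
byte[1]=0x79 cont=0 payload=0x79: varint #2 complete (value=121); reset -> completed=2 acc=0 shift=0
byte[2]=0xB4 cont=1 payload=0x34: acc |= 52<<0 -> completed=2 acc=52 shift=7
byte[3]=0xA3 cont=1 payload=0x23: acc |= 35<<7 -> completed=2 acc=4532 shift=14

Answer: 2 4532 14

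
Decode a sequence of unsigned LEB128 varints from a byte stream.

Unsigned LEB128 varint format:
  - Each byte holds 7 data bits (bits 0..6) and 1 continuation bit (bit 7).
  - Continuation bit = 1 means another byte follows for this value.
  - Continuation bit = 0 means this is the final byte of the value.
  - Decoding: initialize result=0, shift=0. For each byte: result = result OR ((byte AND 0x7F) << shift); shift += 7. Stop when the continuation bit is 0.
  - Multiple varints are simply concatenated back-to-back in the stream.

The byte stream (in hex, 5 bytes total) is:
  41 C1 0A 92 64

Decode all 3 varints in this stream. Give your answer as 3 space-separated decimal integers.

Answer: 65 1345 12818

Derivation:
  byte[0]=0x41 cont=0 payload=0x41=65: acc |= 65<<0 -> acc=65 shift=7 [end]
Varint 1: bytes[0:1] = 41 -> value 65 (1 byte(s))
  byte[1]=0xC1 cont=1 payload=0x41=65: acc |= 65<<0 -> acc=65 shift=7
  byte[2]=0x0A cont=0 payload=0x0A=10: acc |= 10<<7 -> acc=1345 shift=14 [end]
Varint 2: bytes[1:3] = C1 0A -> value 1345 (2 byte(s))
  byte[3]=0x92 cont=1 payload=0x12=18: acc |= 18<<0 -> acc=18 shift=7
  byte[4]=0x64 cont=0 payload=0x64=100: acc |= 100<<7 -> acc=12818 shift=14 [end]
Varint 3: bytes[3:5] = 92 64 -> value 12818 (2 byte(s))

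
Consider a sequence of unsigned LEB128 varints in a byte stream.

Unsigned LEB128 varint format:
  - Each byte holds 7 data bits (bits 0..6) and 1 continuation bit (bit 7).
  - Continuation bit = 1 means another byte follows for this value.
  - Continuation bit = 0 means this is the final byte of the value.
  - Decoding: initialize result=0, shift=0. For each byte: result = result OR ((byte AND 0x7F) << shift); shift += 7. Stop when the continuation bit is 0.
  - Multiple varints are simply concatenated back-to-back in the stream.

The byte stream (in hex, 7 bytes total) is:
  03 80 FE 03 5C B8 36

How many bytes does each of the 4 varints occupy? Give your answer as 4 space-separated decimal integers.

  byte[0]=0x03 cont=0 payload=0x03=3: acc |= 3<<0 -> acc=3 shift=7 [end]
Varint 1: bytes[0:1] = 03 -> value 3 (1 byte(s))
  byte[1]=0x80 cont=1 payload=0x00=0: acc |= 0<<0 -> acc=0 shift=7
  byte[2]=0xFE cont=1 payload=0x7E=126: acc |= 126<<7 -> acc=16128 shift=14
  byte[3]=0x03 cont=0 payload=0x03=3: acc |= 3<<14 -> acc=65280 shift=21 [end]
Varint 2: bytes[1:4] = 80 FE 03 -> value 65280 (3 byte(s))
  byte[4]=0x5C cont=0 payload=0x5C=92: acc |= 92<<0 -> acc=92 shift=7 [end]
Varint 3: bytes[4:5] = 5C -> value 92 (1 byte(s))
  byte[5]=0xB8 cont=1 payload=0x38=56: acc |= 56<<0 -> acc=56 shift=7
  byte[6]=0x36 cont=0 payload=0x36=54: acc |= 54<<7 -> acc=6968 shift=14 [end]
Varint 4: bytes[5:7] = B8 36 -> value 6968 (2 byte(s))

Answer: 1 3 1 2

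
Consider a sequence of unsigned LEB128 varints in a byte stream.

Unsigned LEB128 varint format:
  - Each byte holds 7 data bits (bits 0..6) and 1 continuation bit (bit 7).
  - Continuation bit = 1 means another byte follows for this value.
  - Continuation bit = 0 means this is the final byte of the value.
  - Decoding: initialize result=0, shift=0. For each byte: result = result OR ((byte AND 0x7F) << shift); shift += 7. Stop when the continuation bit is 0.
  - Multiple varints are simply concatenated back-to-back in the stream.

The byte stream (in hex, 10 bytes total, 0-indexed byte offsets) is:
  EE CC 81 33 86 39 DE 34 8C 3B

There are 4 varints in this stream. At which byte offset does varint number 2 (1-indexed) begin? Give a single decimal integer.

Answer: 4

Derivation:
  byte[0]=0xEE cont=1 payload=0x6E=110: acc |= 110<<0 -> acc=110 shift=7
  byte[1]=0xCC cont=1 payload=0x4C=76: acc |= 76<<7 -> acc=9838 shift=14
  byte[2]=0x81 cont=1 payload=0x01=1: acc |= 1<<14 -> acc=26222 shift=21
  byte[3]=0x33 cont=0 payload=0x33=51: acc |= 51<<21 -> acc=106980974 shift=28 [end]
Varint 1: bytes[0:4] = EE CC 81 33 -> value 106980974 (4 byte(s))
  byte[4]=0x86 cont=1 payload=0x06=6: acc |= 6<<0 -> acc=6 shift=7
  byte[5]=0x39 cont=0 payload=0x39=57: acc |= 57<<7 -> acc=7302 shift=14 [end]
Varint 2: bytes[4:6] = 86 39 -> value 7302 (2 byte(s))
  byte[6]=0xDE cont=1 payload=0x5E=94: acc |= 94<<0 -> acc=94 shift=7
  byte[7]=0x34 cont=0 payload=0x34=52: acc |= 52<<7 -> acc=6750 shift=14 [end]
Varint 3: bytes[6:8] = DE 34 -> value 6750 (2 byte(s))
  byte[8]=0x8C cont=1 payload=0x0C=12: acc |= 12<<0 -> acc=12 shift=7
  byte[9]=0x3B cont=0 payload=0x3B=59: acc |= 59<<7 -> acc=7564 shift=14 [end]
Varint 4: bytes[8:10] = 8C 3B -> value 7564 (2 byte(s))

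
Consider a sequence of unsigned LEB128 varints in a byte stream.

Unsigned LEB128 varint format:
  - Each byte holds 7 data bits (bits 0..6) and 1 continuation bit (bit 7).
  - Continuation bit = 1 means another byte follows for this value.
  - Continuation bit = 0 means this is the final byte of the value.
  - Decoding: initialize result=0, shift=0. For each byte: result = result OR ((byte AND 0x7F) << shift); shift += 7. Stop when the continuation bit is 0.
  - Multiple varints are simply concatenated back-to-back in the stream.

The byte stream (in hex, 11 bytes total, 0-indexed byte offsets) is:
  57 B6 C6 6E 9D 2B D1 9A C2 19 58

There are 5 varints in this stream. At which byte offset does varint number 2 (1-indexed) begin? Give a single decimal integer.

Answer: 1

Derivation:
  byte[0]=0x57 cont=0 payload=0x57=87: acc |= 87<<0 -> acc=87 shift=7 [end]
Varint 1: bytes[0:1] = 57 -> value 87 (1 byte(s))
  byte[1]=0xB6 cont=1 payload=0x36=54: acc |= 54<<0 -> acc=54 shift=7
  byte[2]=0xC6 cont=1 payload=0x46=70: acc |= 70<<7 -> acc=9014 shift=14
  byte[3]=0x6E cont=0 payload=0x6E=110: acc |= 110<<14 -> acc=1811254 shift=21 [end]
Varint 2: bytes[1:4] = B6 C6 6E -> value 1811254 (3 byte(s))
  byte[4]=0x9D cont=1 payload=0x1D=29: acc |= 29<<0 -> acc=29 shift=7
  byte[5]=0x2B cont=0 payload=0x2B=43: acc |= 43<<7 -> acc=5533 shift=14 [end]
Varint 3: bytes[4:6] = 9D 2B -> value 5533 (2 byte(s))
  byte[6]=0xD1 cont=1 payload=0x51=81: acc |= 81<<0 -> acc=81 shift=7
  byte[7]=0x9A cont=1 payload=0x1A=26: acc |= 26<<7 -> acc=3409 shift=14
  byte[8]=0xC2 cont=1 payload=0x42=66: acc |= 66<<14 -> acc=1084753 shift=21
  byte[9]=0x19 cont=0 payload=0x19=25: acc |= 25<<21 -> acc=53513553 shift=28 [end]
Varint 4: bytes[6:10] = D1 9A C2 19 -> value 53513553 (4 byte(s))
  byte[10]=0x58 cont=0 payload=0x58=88: acc |= 88<<0 -> acc=88 shift=7 [end]
Varint 5: bytes[10:11] = 58 -> value 88 (1 byte(s))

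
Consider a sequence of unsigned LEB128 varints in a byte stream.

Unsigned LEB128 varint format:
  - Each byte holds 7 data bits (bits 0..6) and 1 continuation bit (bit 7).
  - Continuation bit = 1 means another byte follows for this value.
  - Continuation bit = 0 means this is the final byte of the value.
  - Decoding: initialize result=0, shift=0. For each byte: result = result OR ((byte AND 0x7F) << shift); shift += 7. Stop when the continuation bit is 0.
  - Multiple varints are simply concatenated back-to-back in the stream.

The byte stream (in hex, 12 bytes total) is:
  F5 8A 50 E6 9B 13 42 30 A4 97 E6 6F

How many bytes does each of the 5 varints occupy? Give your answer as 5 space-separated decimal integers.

Answer: 3 3 1 1 4

Derivation:
  byte[0]=0xF5 cont=1 payload=0x75=117: acc |= 117<<0 -> acc=117 shift=7
  byte[1]=0x8A cont=1 payload=0x0A=10: acc |= 10<<7 -> acc=1397 shift=14
  byte[2]=0x50 cont=0 payload=0x50=80: acc |= 80<<14 -> acc=1312117 shift=21 [end]
Varint 1: bytes[0:3] = F5 8A 50 -> value 1312117 (3 byte(s))
  byte[3]=0xE6 cont=1 payload=0x66=102: acc |= 102<<0 -> acc=102 shift=7
  byte[4]=0x9B cont=1 payload=0x1B=27: acc |= 27<<7 -> acc=3558 shift=14
  byte[5]=0x13 cont=0 payload=0x13=19: acc |= 19<<14 -> acc=314854 shift=21 [end]
Varint 2: bytes[3:6] = E6 9B 13 -> value 314854 (3 byte(s))
  byte[6]=0x42 cont=0 payload=0x42=66: acc |= 66<<0 -> acc=66 shift=7 [end]
Varint 3: bytes[6:7] = 42 -> value 66 (1 byte(s))
  byte[7]=0x30 cont=0 payload=0x30=48: acc |= 48<<0 -> acc=48 shift=7 [end]
Varint 4: bytes[7:8] = 30 -> value 48 (1 byte(s))
  byte[8]=0xA4 cont=1 payload=0x24=36: acc |= 36<<0 -> acc=36 shift=7
  byte[9]=0x97 cont=1 payload=0x17=23: acc |= 23<<7 -> acc=2980 shift=14
  byte[10]=0xE6 cont=1 payload=0x66=102: acc |= 102<<14 -> acc=1674148 shift=21
  byte[11]=0x6F cont=0 payload=0x6F=111: acc |= 111<<21 -> acc=234458020 shift=28 [end]
Varint 5: bytes[8:12] = A4 97 E6 6F -> value 234458020 (4 byte(s))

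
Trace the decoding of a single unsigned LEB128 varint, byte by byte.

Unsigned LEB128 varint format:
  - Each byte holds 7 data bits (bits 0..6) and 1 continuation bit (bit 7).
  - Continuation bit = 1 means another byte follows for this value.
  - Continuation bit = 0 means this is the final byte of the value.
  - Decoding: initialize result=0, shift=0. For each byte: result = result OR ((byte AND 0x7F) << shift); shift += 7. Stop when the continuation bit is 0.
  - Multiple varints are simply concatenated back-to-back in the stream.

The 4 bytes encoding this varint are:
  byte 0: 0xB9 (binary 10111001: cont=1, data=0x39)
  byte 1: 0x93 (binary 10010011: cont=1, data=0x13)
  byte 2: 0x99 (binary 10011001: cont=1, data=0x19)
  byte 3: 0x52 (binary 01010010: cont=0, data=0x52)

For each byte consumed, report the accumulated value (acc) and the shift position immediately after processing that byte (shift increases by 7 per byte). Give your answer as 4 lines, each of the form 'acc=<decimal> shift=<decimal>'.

byte 0=0xB9: payload=0x39=57, contrib = 57<<0 = 57; acc -> 57, shift -> 7
byte 1=0x93: payload=0x13=19, contrib = 19<<7 = 2432; acc -> 2489, shift -> 14
byte 2=0x99: payload=0x19=25, contrib = 25<<14 = 409600; acc -> 412089, shift -> 21
byte 3=0x52: payload=0x52=82, contrib = 82<<21 = 171966464; acc -> 172378553, shift -> 28

Answer: acc=57 shift=7
acc=2489 shift=14
acc=412089 shift=21
acc=172378553 shift=28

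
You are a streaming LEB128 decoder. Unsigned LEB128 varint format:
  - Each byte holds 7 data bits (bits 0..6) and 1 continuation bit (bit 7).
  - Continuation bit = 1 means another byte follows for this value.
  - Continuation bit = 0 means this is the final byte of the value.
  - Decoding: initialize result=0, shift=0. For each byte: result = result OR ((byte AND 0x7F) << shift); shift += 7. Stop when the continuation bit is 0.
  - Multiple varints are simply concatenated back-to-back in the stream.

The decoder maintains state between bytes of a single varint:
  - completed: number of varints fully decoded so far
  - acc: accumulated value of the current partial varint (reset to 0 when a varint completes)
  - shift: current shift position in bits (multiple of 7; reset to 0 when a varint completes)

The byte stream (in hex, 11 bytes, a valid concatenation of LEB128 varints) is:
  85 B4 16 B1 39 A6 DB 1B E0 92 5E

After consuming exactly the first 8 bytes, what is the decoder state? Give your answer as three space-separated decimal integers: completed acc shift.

Answer: 3 0 0

Derivation:
byte[0]=0x85 cont=1 payload=0x05: acc |= 5<<0 -> completed=0 acc=5 shift=7
byte[1]=0xB4 cont=1 payload=0x34: acc |= 52<<7 -> completed=0 acc=6661 shift=14
byte[2]=0x16 cont=0 payload=0x16: varint #1 complete (value=367109); reset -> completed=1 acc=0 shift=0
byte[3]=0xB1 cont=1 payload=0x31: acc |= 49<<0 -> completed=1 acc=49 shift=7
byte[4]=0x39 cont=0 payload=0x39: varint #2 complete (value=7345); reset -> completed=2 acc=0 shift=0
byte[5]=0xA6 cont=1 payload=0x26: acc |= 38<<0 -> completed=2 acc=38 shift=7
byte[6]=0xDB cont=1 payload=0x5B: acc |= 91<<7 -> completed=2 acc=11686 shift=14
byte[7]=0x1B cont=0 payload=0x1B: varint #3 complete (value=454054); reset -> completed=3 acc=0 shift=0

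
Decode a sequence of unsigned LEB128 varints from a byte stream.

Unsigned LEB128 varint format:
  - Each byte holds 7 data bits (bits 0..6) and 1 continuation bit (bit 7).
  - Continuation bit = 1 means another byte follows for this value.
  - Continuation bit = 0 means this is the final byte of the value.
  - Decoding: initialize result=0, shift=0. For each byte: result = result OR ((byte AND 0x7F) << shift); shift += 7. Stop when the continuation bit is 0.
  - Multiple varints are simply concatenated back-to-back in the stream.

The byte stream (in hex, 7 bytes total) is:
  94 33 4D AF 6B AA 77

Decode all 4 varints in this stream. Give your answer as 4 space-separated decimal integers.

  byte[0]=0x94 cont=1 payload=0x14=20: acc |= 20<<0 -> acc=20 shift=7
  byte[1]=0x33 cont=0 payload=0x33=51: acc |= 51<<7 -> acc=6548 shift=14 [end]
Varint 1: bytes[0:2] = 94 33 -> value 6548 (2 byte(s))
  byte[2]=0x4D cont=0 payload=0x4D=77: acc |= 77<<0 -> acc=77 shift=7 [end]
Varint 2: bytes[2:3] = 4D -> value 77 (1 byte(s))
  byte[3]=0xAF cont=1 payload=0x2F=47: acc |= 47<<0 -> acc=47 shift=7
  byte[4]=0x6B cont=0 payload=0x6B=107: acc |= 107<<7 -> acc=13743 shift=14 [end]
Varint 3: bytes[3:5] = AF 6B -> value 13743 (2 byte(s))
  byte[5]=0xAA cont=1 payload=0x2A=42: acc |= 42<<0 -> acc=42 shift=7
  byte[6]=0x77 cont=0 payload=0x77=119: acc |= 119<<7 -> acc=15274 shift=14 [end]
Varint 4: bytes[5:7] = AA 77 -> value 15274 (2 byte(s))

Answer: 6548 77 13743 15274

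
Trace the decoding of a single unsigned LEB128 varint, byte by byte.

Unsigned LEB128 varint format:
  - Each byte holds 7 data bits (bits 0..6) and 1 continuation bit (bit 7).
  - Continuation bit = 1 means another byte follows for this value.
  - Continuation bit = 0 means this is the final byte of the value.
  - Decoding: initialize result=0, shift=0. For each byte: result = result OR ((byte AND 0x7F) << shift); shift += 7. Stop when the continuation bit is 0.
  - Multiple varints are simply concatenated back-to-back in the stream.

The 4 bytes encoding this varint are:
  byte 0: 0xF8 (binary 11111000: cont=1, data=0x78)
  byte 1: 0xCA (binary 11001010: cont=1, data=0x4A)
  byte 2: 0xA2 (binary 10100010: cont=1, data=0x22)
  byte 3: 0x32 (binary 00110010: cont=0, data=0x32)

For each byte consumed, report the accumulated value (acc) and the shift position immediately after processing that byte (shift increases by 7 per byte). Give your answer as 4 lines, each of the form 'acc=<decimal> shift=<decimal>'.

Answer: acc=120 shift=7
acc=9592 shift=14
acc=566648 shift=21
acc=105424248 shift=28

Derivation:
byte 0=0xF8: payload=0x78=120, contrib = 120<<0 = 120; acc -> 120, shift -> 7
byte 1=0xCA: payload=0x4A=74, contrib = 74<<7 = 9472; acc -> 9592, shift -> 14
byte 2=0xA2: payload=0x22=34, contrib = 34<<14 = 557056; acc -> 566648, shift -> 21
byte 3=0x32: payload=0x32=50, contrib = 50<<21 = 104857600; acc -> 105424248, shift -> 28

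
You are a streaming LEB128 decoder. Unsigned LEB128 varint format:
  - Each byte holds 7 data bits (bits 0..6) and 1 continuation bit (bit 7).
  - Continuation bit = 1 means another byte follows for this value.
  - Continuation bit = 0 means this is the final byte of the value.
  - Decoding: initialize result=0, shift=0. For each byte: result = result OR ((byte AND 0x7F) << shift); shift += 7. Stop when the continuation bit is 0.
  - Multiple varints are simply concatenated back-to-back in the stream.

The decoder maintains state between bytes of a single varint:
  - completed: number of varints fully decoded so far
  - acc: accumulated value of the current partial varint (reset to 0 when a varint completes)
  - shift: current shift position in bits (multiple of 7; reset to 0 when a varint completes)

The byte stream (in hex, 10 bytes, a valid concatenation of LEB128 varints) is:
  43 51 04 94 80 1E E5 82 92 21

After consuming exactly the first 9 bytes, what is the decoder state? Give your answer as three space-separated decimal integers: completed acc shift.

byte[0]=0x43 cont=0 payload=0x43: varint #1 complete (value=67); reset -> completed=1 acc=0 shift=0
byte[1]=0x51 cont=0 payload=0x51: varint #2 complete (value=81); reset -> completed=2 acc=0 shift=0
byte[2]=0x04 cont=0 payload=0x04: varint #3 complete (value=4); reset -> completed=3 acc=0 shift=0
byte[3]=0x94 cont=1 payload=0x14: acc |= 20<<0 -> completed=3 acc=20 shift=7
byte[4]=0x80 cont=1 payload=0x00: acc |= 0<<7 -> completed=3 acc=20 shift=14
byte[5]=0x1E cont=0 payload=0x1E: varint #4 complete (value=491540); reset -> completed=4 acc=0 shift=0
byte[6]=0xE5 cont=1 payload=0x65: acc |= 101<<0 -> completed=4 acc=101 shift=7
byte[7]=0x82 cont=1 payload=0x02: acc |= 2<<7 -> completed=4 acc=357 shift=14
byte[8]=0x92 cont=1 payload=0x12: acc |= 18<<14 -> completed=4 acc=295269 shift=21

Answer: 4 295269 21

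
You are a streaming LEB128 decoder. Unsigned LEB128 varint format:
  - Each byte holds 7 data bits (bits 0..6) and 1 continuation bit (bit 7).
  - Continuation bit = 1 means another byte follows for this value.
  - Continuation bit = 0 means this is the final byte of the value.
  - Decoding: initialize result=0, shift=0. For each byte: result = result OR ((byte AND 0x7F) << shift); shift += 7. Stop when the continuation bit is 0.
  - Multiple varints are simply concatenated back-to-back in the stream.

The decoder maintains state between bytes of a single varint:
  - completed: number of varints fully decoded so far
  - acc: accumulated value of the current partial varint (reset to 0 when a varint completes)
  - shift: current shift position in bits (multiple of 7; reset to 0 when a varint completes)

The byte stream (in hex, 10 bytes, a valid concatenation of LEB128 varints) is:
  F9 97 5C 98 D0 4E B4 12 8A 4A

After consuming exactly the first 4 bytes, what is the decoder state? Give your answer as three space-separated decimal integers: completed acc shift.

byte[0]=0xF9 cont=1 payload=0x79: acc |= 121<<0 -> completed=0 acc=121 shift=7
byte[1]=0x97 cont=1 payload=0x17: acc |= 23<<7 -> completed=0 acc=3065 shift=14
byte[2]=0x5C cont=0 payload=0x5C: varint #1 complete (value=1510393); reset -> completed=1 acc=0 shift=0
byte[3]=0x98 cont=1 payload=0x18: acc |= 24<<0 -> completed=1 acc=24 shift=7

Answer: 1 24 7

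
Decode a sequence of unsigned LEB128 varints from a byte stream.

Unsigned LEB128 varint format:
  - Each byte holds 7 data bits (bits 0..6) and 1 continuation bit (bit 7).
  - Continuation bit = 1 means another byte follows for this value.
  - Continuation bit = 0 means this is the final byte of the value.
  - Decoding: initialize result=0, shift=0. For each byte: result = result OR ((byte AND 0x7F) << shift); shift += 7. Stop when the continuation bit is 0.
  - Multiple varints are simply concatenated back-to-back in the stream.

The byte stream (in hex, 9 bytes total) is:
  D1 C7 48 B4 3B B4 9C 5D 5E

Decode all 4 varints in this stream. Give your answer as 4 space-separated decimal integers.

  byte[0]=0xD1 cont=1 payload=0x51=81: acc |= 81<<0 -> acc=81 shift=7
  byte[1]=0xC7 cont=1 payload=0x47=71: acc |= 71<<7 -> acc=9169 shift=14
  byte[2]=0x48 cont=0 payload=0x48=72: acc |= 72<<14 -> acc=1188817 shift=21 [end]
Varint 1: bytes[0:3] = D1 C7 48 -> value 1188817 (3 byte(s))
  byte[3]=0xB4 cont=1 payload=0x34=52: acc |= 52<<0 -> acc=52 shift=7
  byte[4]=0x3B cont=0 payload=0x3B=59: acc |= 59<<7 -> acc=7604 shift=14 [end]
Varint 2: bytes[3:5] = B4 3B -> value 7604 (2 byte(s))
  byte[5]=0xB4 cont=1 payload=0x34=52: acc |= 52<<0 -> acc=52 shift=7
  byte[6]=0x9C cont=1 payload=0x1C=28: acc |= 28<<7 -> acc=3636 shift=14
  byte[7]=0x5D cont=0 payload=0x5D=93: acc |= 93<<14 -> acc=1527348 shift=21 [end]
Varint 3: bytes[5:8] = B4 9C 5D -> value 1527348 (3 byte(s))
  byte[8]=0x5E cont=0 payload=0x5E=94: acc |= 94<<0 -> acc=94 shift=7 [end]
Varint 4: bytes[8:9] = 5E -> value 94 (1 byte(s))

Answer: 1188817 7604 1527348 94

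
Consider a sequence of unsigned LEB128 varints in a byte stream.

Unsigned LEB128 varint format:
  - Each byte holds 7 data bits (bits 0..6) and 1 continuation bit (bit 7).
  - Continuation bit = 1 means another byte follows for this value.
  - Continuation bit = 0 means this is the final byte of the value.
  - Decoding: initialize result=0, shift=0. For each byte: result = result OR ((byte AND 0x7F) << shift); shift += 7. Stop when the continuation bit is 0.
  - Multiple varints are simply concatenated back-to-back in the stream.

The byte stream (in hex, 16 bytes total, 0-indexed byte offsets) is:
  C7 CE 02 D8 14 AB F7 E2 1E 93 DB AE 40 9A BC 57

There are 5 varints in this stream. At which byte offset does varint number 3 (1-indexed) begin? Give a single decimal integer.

Answer: 5

Derivation:
  byte[0]=0xC7 cont=1 payload=0x47=71: acc |= 71<<0 -> acc=71 shift=7
  byte[1]=0xCE cont=1 payload=0x4E=78: acc |= 78<<7 -> acc=10055 shift=14
  byte[2]=0x02 cont=0 payload=0x02=2: acc |= 2<<14 -> acc=42823 shift=21 [end]
Varint 1: bytes[0:3] = C7 CE 02 -> value 42823 (3 byte(s))
  byte[3]=0xD8 cont=1 payload=0x58=88: acc |= 88<<0 -> acc=88 shift=7
  byte[4]=0x14 cont=0 payload=0x14=20: acc |= 20<<7 -> acc=2648 shift=14 [end]
Varint 2: bytes[3:5] = D8 14 -> value 2648 (2 byte(s))
  byte[5]=0xAB cont=1 payload=0x2B=43: acc |= 43<<0 -> acc=43 shift=7
  byte[6]=0xF7 cont=1 payload=0x77=119: acc |= 119<<7 -> acc=15275 shift=14
  byte[7]=0xE2 cont=1 payload=0x62=98: acc |= 98<<14 -> acc=1620907 shift=21
  byte[8]=0x1E cont=0 payload=0x1E=30: acc |= 30<<21 -> acc=64535467 shift=28 [end]
Varint 3: bytes[5:9] = AB F7 E2 1E -> value 64535467 (4 byte(s))
  byte[9]=0x93 cont=1 payload=0x13=19: acc |= 19<<0 -> acc=19 shift=7
  byte[10]=0xDB cont=1 payload=0x5B=91: acc |= 91<<7 -> acc=11667 shift=14
  byte[11]=0xAE cont=1 payload=0x2E=46: acc |= 46<<14 -> acc=765331 shift=21
  byte[12]=0x40 cont=0 payload=0x40=64: acc |= 64<<21 -> acc=134983059 shift=28 [end]
Varint 4: bytes[9:13] = 93 DB AE 40 -> value 134983059 (4 byte(s))
  byte[13]=0x9A cont=1 payload=0x1A=26: acc |= 26<<0 -> acc=26 shift=7
  byte[14]=0xBC cont=1 payload=0x3C=60: acc |= 60<<7 -> acc=7706 shift=14
  byte[15]=0x57 cont=0 payload=0x57=87: acc |= 87<<14 -> acc=1433114 shift=21 [end]
Varint 5: bytes[13:16] = 9A BC 57 -> value 1433114 (3 byte(s))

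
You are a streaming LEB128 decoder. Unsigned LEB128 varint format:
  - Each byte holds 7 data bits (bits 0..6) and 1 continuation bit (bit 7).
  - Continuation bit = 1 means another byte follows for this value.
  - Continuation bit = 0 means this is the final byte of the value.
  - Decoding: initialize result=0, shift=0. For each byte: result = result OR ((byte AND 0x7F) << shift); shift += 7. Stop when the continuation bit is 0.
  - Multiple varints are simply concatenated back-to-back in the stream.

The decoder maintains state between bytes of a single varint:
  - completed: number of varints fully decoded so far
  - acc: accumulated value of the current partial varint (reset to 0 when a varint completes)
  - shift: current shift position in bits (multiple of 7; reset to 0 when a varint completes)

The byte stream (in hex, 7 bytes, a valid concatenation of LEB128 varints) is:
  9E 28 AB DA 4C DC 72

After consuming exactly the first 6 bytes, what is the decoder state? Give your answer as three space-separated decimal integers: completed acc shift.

byte[0]=0x9E cont=1 payload=0x1E: acc |= 30<<0 -> completed=0 acc=30 shift=7
byte[1]=0x28 cont=0 payload=0x28: varint #1 complete (value=5150); reset -> completed=1 acc=0 shift=0
byte[2]=0xAB cont=1 payload=0x2B: acc |= 43<<0 -> completed=1 acc=43 shift=7
byte[3]=0xDA cont=1 payload=0x5A: acc |= 90<<7 -> completed=1 acc=11563 shift=14
byte[4]=0x4C cont=0 payload=0x4C: varint #2 complete (value=1256747); reset -> completed=2 acc=0 shift=0
byte[5]=0xDC cont=1 payload=0x5C: acc |= 92<<0 -> completed=2 acc=92 shift=7

Answer: 2 92 7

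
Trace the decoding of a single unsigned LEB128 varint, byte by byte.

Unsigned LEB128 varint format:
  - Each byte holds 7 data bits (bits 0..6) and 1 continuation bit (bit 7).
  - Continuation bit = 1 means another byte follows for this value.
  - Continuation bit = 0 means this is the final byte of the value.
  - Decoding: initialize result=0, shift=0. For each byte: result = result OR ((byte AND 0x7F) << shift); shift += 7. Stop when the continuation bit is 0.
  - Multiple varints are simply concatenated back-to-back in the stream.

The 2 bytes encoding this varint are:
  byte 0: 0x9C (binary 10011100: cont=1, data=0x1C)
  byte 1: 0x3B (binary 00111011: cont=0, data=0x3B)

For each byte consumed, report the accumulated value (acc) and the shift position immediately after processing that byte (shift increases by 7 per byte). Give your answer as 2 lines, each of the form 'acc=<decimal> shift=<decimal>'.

Answer: acc=28 shift=7
acc=7580 shift=14

Derivation:
byte 0=0x9C: payload=0x1C=28, contrib = 28<<0 = 28; acc -> 28, shift -> 7
byte 1=0x3B: payload=0x3B=59, contrib = 59<<7 = 7552; acc -> 7580, shift -> 14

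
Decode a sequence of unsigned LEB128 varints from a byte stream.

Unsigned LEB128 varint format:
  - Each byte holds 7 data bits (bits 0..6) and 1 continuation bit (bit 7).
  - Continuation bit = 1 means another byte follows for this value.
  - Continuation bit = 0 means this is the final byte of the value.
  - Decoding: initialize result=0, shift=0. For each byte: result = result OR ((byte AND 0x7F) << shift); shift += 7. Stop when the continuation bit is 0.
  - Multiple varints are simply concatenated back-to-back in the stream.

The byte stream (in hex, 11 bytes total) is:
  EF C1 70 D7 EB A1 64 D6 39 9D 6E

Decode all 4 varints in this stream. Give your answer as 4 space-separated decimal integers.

Answer: 1843439 210269655 7382 14109

Derivation:
  byte[0]=0xEF cont=1 payload=0x6F=111: acc |= 111<<0 -> acc=111 shift=7
  byte[1]=0xC1 cont=1 payload=0x41=65: acc |= 65<<7 -> acc=8431 shift=14
  byte[2]=0x70 cont=0 payload=0x70=112: acc |= 112<<14 -> acc=1843439 shift=21 [end]
Varint 1: bytes[0:3] = EF C1 70 -> value 1843439 (3 byte(s))
  byte[3]=0xD7 cont=1 payload=0x57=87: acc |= 87<<0 -> acc=87 shift=7
  byte[4]=0xEB cont=1 payload=0x6B=107: acc |= 107<<7 -> acc=13783 shift=14
  byte[5]=0xA1 cont=1 payload=0x21=33: acc |= 33<<14 -> acc=554455 shift=21
  byte[6]=0x64 cont=0 payload=0x64=100: acc |= 100<<21 -> acc=210269655 shift=28 [end]
Varint 2: bytes[3:7] = D7 EB A1 64 -> value 210269655 (4 byte(s))
  byte[7]=0xD6 cont=1 payload=0x56=86: acc |= 86<<0 -> acc=86 shift=7
  byte[8]=0x39 cont=0 payload=0x39=57: acc |= 57<<7 -> acc=7382 shift=14 [end]
Varint 3: bytes[7:9] = D6 39 -> value 7382 (2 byte(s))
  byte[9]=0x9D cont=1 payload=0x1D=29: acc |= 29<<0 -> acc=29 shift=7
  byte[10]=0x6E cont=0 payload=0x6E=110: acc |= 110<<7 -> acc=14109 shift=14 [end]
Varint 4: bytes[9:11] = 9D 6E -> value 14109 (2 byte(s))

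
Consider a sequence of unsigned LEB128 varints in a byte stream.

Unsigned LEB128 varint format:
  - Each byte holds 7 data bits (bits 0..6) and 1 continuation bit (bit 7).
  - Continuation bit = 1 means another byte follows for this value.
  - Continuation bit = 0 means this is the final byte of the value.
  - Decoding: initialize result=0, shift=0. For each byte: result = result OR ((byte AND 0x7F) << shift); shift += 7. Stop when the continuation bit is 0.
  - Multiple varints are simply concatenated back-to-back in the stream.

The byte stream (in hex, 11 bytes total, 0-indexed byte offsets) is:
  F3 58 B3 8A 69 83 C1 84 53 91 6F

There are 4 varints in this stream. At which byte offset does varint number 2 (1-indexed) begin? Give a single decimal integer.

Answer: 2

Derivation:
  byte[0]=0xF3 cont=1 payload=0x73=115: acc |= 115<<0 -> acc=115 shift=7
  byte[1]=0x58 cont=0 payload=0x58=88: acc |= 88<<7 -> acc=11379 shift=14 [end]
Varint 1: bytes[0:2] = F3 58 -> value 11379 (2 byte(s))
  byte[2]=0xB3 cont=1 payload=0x33=51: acc |= 51<<0 -> acc=51 shift=7
  byte[3]=0x8A cont=1 payload=0x0A=10: acc |= 10<<7 -> acc=1331 shift=14
  byte[4]=0x69 cont=0 payload=0x69=105: acc |= 105<<14 -> acc=1721651 shift=21 [end]
Varint 2: bytes[2:5] = B3 8A 69 -> value 1721651 (3 byte(s))
  byte[5]=0x83 cont=1 payload=0x03=3: acc |= 3<<0 -> acc=3 shift=7
  byte[6]=0xC1 cont=1 payload=0x41=65: acc |= 65<<7 -> acc=8323 shift=14
  byte[7]=0x84 cont=1 payload=0x04=4: acc |= 4<<14 -> acc=73859 shift=21
  byte[8]=0x53 cont=0 payload=0x53=83: acc |= 83<<21 -> acc=174137475 shift=28 [end]
Varint 3: bytes[5:9] = 83 C1 84 53 -> value 174137475 (4 byte(s))
  byte[9]=0x91 cont=1 payload=0x11=17: acc |= 17<<0 -> acc=17 shift=7
  byte[10]=0x6F cont=0 payload=0x6F=111: acc |= 111<<7 -> acc=14225 shift=14 [end]
Varint 4: bytes[9:11] = 91 6F -> value 14225 (2 byte(s))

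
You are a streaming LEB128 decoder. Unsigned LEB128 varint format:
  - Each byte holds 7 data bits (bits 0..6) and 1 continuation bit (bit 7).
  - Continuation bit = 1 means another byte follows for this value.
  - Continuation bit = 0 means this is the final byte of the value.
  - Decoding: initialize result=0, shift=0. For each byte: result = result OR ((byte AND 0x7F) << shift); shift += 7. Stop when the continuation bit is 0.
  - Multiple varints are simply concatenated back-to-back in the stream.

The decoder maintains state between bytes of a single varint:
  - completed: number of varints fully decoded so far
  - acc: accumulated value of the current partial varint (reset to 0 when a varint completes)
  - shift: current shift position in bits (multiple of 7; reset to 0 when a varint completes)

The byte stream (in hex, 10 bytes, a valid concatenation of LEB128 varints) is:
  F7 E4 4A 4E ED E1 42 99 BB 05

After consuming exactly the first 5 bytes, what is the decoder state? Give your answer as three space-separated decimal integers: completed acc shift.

byte[0]=0xF7 cont=1 payload=0x77: acc |= 119<<0 -> completed=0 acc=119 shift=7
byte[1]=0xE4 cont=1 payload=0x64: acc |= 100<<7 -> completed=0 acc=12919 shift=14
byte[2]=0x4A cont=0 payload=0x4A: varint #1 complete (value=1225335); reset -> completed=1 acc=0 shift=0
byte[3]=0x4E cont=0 payload=0x4E: varint #2 complete (value=78); reset -> completed=2 acc=0 shift=0
byte[4]=0xED cont=1 payload=0x6D: acc |= 109<<0 -> completed=2 acc=109 shift=7

Answer: 2 109 7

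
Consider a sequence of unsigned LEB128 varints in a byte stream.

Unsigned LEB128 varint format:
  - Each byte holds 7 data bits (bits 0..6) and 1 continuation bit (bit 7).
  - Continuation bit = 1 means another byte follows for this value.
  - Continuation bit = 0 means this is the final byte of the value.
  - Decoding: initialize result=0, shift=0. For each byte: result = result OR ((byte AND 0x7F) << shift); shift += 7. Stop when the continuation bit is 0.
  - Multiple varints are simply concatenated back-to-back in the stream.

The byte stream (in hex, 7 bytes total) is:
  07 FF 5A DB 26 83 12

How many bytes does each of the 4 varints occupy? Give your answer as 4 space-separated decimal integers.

Answer: 1 2 2 2

Derivation:
  byte[0]=0x07 cont=0 payload=0x07=7: acc |= 7<<0 -> acc=7 shift=7 [end]
Varint 1: bytes[0:1] = 07 -> value 7 (1 byte(s))
  byte[1]=0xFF cont=1 payload=0x7F=127: acc |= 127<<0 -> acc=127 shift=7
  byte[2]=0x5A cont=0 payload=0x5A=90: acc |= 90<<7 -> acc=11647 shift=14 [end]
Varint 2: bytes[1:3] = FF 5A -> value 11647 (2 byte(s))
  byte[3]=0xDB cont=1 payload=0x5B=91: acc |= 91<<0 -> acc=91 shift=7
  byte[4]=0x26 cont=0 payload=0x26=38: acc |= 38<<7 -> acc=4955 shift=14 [end]
Varint 3: bytes[3:5] = DB 26 -> value 4955 (2 byte(s))
  byte[5]=0x83 cont=1 payload=0x03=3: acc |= 3<<0 -> acc=3 shift=7
  byte[6]=0x12 cont=0 payload=0x12=18: acc |= 18<<7 -> acc=2307 shift=14 [end]
Varint 4: bytes[5:7] = 83 12 -> value 2307 (2 byte(s))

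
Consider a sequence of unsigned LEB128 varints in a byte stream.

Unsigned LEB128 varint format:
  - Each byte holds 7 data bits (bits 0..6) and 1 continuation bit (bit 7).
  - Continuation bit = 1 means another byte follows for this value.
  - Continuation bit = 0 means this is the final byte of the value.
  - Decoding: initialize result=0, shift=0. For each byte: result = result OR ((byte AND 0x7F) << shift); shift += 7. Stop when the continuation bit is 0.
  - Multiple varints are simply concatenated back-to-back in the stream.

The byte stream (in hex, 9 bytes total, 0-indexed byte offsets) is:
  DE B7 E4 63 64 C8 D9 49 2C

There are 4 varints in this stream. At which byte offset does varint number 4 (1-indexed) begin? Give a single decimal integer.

Answer: 8

Derivation:
  byte[0]=0xDE cont=1 payload=0x5E=94: acc |= 94<<0 -> acc=94 shift=7
  byte[1]=0xB7 cont=1 payload=0x37=55: acc |= 55<<7 -> acc=7134 shift=14
  byte[2]=0xE4 cont=1 payload=0x64=100: acc |= 100<<14 -> acc=1645534 shift=21
  byte[3]=0x63 cont=0 payload=0x63=99: acc |= 99<<21 -> acc=209263582 shift=28 [end]
Varint 1: bytes[0:4] = DE B7 E4 63 -> value 209263582 (4 byte(s))
  byte[4]=0x64 cont=0 payload=0x64=100: acc |= 100<<0 -> acc=100 shift=7 [end]
Varint 2: bytes[4:5] = 64 -> value 100 (1 byte(s))
  byte[5]=0xC8 cont=1 payload=0x48=72: acc |= 72<<0 -> acc=72 shift=7
  byte[6]=0xD9 cont=1 payload=0x59=89: acc |= 89<<7 -> acc=11464 shift=14
  byte[7]=0x49 cont=0 payload=0x49=73: acc |= 73<<14 -> acc=1207496 shift=21 [end]
Varint 3: bytes[5:8] = C8 D9 49 -> value 1207496 (3 byte(s))
  byte[8]=0x2C cont=0 payload=0x2C=44: acc |= 44<<0 -> acc=44 shift=7 [end]
Varint 4: bytes[8:9] = 2C -> value 44 (1 byte(s))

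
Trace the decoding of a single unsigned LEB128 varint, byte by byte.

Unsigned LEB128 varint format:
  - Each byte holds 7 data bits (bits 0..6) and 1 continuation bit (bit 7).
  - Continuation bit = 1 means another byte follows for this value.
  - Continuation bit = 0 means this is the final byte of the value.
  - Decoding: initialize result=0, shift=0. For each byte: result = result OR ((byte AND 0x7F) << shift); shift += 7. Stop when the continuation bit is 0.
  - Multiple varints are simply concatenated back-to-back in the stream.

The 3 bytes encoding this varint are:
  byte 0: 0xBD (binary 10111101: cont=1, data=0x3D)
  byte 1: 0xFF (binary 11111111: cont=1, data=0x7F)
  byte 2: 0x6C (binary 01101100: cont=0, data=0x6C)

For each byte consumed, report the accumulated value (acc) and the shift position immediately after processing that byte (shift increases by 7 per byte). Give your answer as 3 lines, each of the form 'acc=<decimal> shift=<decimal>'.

Answer: acc=61 shift=7
acc=16317 shift=14
acc=1785789 shift=21

Derivation:
byte 0=0xBD: payload=0x3D=61, contrib = 61<<0 = 61; acc -> 61, shift -> 7
byte 1=0xFF: payload=0x7F=127, contrib = 127<<7 = 16256; acc -> 16317, shift -> 14
byte 2=0x6C: payload=0x6C=108, contrib = 108<<14 = 1769472; acc -> 1785789, shift -> 21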